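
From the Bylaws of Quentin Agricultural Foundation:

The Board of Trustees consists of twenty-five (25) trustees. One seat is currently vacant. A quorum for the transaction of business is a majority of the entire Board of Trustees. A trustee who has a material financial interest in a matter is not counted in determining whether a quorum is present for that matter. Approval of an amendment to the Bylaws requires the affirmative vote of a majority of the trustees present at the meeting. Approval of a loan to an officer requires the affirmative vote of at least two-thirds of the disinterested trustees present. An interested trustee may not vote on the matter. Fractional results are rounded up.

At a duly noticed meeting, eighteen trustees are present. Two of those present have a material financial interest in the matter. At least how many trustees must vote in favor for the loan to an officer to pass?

The loan to an officer requires two-thirds of the disinterested trustees present (18 − 2 = 16).
2/3 of 16 = 10.67, rounded up to 11.

11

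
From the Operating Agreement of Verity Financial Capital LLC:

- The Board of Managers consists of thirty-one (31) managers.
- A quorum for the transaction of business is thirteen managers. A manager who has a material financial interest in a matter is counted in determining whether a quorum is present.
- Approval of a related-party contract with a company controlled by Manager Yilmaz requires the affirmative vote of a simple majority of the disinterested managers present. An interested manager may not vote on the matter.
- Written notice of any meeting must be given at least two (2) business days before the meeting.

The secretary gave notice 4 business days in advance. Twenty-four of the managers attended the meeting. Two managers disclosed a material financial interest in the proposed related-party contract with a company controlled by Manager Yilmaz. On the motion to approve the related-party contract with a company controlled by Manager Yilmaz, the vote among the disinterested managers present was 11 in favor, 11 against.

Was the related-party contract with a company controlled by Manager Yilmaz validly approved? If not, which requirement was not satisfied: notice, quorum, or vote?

Notice: 4 business days given; 2 required (4 ≥ 2). Satisfied.
Quorum: 24 present (interested managers count toward quorum); quorum is 13. Satisfied.
Vote: the related-party contract with a company controlled by Manager Yilmaz requires a majority of the disinterested managers present (24 − 2 = 22). A majority of 22 is 12, so 12 affirmative votes are needed; 11 voted in favor. Not satisfied.

Invalid — vote requirement not satisfied.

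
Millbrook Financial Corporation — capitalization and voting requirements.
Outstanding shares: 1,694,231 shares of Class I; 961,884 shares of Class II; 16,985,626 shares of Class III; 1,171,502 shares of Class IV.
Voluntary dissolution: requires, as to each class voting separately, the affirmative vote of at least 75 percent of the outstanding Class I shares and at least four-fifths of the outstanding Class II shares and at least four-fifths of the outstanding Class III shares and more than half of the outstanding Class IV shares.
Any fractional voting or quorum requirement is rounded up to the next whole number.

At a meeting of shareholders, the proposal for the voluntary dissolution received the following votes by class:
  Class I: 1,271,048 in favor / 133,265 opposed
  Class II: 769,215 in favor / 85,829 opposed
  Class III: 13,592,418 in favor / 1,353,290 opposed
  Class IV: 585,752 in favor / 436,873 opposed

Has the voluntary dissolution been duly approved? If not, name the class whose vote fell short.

Class I: 3/4 of 1694231 = 1270673.25, rounded up to 1270674; 1,270,674 required, 1,271,048 in favor — approved.
Class II: 4/5 of 961884 = 769507.20, rounded up to 769508; 769,508 required, 769,215 in favor — not approved.
Class III: 4/5 of 16985626 = 13588500.80, rounded up to 13588501; 13,588,501 required, 13,592,418 in favor — approved.
Class IV: a majority of 1171502 is 585752; 585,752 required, 585,752 in favor — approved.

Not approved — the Class II shares did not give the required vote.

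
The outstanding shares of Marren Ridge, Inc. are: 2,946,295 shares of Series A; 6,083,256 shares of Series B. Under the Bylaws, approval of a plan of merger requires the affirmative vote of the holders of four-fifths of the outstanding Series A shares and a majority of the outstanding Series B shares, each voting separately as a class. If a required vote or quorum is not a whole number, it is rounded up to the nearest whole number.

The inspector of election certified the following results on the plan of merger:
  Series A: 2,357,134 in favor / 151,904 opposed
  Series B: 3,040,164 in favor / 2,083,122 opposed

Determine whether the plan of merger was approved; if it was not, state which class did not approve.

Series A: 4/5 of 2946295 = 2357036; 2,357,036 required, 2,357,134 in favor — approved.
Series B: a majority of 6083256 is 3041629; 3,041,629 required, 3,040,164 in favor — not approved.

Not approved — the Series B shares did not give the required vote.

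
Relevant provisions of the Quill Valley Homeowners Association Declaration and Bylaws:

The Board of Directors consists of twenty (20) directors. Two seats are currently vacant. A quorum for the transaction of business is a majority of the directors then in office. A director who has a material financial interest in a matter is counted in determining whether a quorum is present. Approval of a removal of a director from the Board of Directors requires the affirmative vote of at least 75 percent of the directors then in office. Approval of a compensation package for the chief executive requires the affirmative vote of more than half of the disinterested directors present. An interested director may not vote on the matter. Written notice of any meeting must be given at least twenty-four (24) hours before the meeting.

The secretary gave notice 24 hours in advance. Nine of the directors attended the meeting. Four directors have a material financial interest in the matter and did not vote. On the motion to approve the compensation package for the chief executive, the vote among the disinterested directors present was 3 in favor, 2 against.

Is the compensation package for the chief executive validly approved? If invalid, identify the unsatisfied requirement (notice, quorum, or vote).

Notice: 24 hours given; 24 required (24 ≥ 24). Satisfied.
Quorum: 9 present (interested directors count toward quorum); quorum is 10. Not satisfied.
Vote: the compensation package for the chief executive requires a majority of the disinterested directors present (9 − 4 = 5). A majority of 5 is 3, so 3 affirmative votes are needed; 3 voted in favor. Satisfied. (Moot — without a quorum no business can be validly transacted.)

Invalid — quorum requirement not satisfied.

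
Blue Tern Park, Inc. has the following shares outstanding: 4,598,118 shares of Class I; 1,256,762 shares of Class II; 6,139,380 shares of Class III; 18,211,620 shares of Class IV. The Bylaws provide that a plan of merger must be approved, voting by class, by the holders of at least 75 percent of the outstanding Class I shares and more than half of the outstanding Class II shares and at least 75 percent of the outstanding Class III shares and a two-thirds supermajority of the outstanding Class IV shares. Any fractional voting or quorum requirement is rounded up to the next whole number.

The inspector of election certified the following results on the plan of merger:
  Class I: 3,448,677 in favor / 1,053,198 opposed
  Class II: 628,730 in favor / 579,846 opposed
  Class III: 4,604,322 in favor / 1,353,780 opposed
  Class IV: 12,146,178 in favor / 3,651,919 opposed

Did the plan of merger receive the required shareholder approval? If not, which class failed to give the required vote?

Class I: 3/4 of 4598118 = 3448588.50, rounded up to 3448589; 3,448,589 required, 3,448,677 in favor — approved.
Class II: a majority of 1256762 is 628382; 628,382 required, 628,730 in favor — approved.
Class III: 3/4 of 6139380 = 4604535; 4,604,535 required, 4,604,322 in favor — not approved.
Class IV: 2/3 of 18211620 = 12141080; 12,141,080 required, 12,146,178 in favor — approved.

Not approved — the Class III shares did not give the required vote.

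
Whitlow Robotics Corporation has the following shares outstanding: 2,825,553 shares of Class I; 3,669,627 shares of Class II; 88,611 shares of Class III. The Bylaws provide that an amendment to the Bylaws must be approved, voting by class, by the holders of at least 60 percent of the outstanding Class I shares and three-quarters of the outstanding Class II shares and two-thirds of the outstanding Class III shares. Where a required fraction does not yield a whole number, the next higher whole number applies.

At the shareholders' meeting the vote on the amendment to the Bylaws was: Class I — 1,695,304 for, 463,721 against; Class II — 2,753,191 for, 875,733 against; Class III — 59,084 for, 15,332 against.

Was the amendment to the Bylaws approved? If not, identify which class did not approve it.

Class I: 3/5 of 2825553 = 1695331.80, rounded up to 1695332; 1,695,332 required, 1,695,304 in favor — not approved.
Class II: 3/4 of 3669627 = 2752220.25, rounded up to 2752221; 2,752,221 required, 2,753,191 in favor — approved.
Class III: 2/3 of 88611 = 59074; 59,074 required, 59,084 in favor — approved.

Not approved — the Class I shares did not give the required vote.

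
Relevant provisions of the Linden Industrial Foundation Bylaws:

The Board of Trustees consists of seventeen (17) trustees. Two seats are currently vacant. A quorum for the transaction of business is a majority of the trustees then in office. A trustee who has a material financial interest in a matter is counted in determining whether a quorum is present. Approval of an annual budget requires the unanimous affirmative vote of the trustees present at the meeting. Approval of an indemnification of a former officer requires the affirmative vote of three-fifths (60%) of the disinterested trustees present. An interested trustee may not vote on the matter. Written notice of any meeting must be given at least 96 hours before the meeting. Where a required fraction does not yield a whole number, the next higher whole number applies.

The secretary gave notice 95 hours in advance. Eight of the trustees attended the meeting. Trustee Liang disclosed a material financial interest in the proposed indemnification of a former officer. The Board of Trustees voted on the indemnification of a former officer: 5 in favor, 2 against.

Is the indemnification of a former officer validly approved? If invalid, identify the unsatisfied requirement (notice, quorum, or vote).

Notice: 95 hours given; 96 required (95 < 96). Not satisfied.
Quorum: 8 present (interested trustees count toward quorum); quorum is 8. Satisfied.
Vote: the indemnification of a former officer requires three-fifths of the disinterested trustees present (8 − 1 = 7). 3/5 of 7 = 4.20, rounded up to 5, so 5 affirmative votes are needed; 5 voted in favor. Satisfied.

Invalid — notice requirement not satisfied.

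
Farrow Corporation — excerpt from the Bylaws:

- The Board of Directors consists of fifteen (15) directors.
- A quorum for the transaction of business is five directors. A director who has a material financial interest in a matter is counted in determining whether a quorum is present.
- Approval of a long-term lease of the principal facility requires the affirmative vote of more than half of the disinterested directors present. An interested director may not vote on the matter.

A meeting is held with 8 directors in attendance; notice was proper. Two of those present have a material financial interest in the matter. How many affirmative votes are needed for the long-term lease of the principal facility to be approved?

4

The long-term lease of the principal facility requires a majority of the disinterested directors present (8 − 2 = 6).
A majority of 6 is 4.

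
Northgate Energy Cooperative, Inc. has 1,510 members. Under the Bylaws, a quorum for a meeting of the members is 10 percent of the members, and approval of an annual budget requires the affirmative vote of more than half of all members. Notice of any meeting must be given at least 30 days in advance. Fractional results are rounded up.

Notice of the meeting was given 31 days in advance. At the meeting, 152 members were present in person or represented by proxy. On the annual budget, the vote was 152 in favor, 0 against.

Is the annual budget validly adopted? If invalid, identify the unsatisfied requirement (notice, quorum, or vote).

Notice: 31 days given; 30 required. Satisfied.
Quorum: 10% of 1,510 = 151; 152 present. Satisfied.
Vote: requires a majority of all members (1,510); a majority of 1510 is 756, so 756 needed; 152 in favor. Not satisfied.

Invalid — vote requirement not satisfied.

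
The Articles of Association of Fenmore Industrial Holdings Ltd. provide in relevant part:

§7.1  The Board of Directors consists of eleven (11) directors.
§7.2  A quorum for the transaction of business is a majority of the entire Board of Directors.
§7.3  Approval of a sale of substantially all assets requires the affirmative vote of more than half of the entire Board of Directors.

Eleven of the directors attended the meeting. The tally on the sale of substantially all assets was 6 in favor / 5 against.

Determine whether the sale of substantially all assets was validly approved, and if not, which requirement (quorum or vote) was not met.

Quorum: 11 present; quorum is 6. Satisfied.
Vote: the sale of substantially all assets requires a majority of the entire Board of Directors (11). A majority of 11 is 6, so 6 affirmative votes are needed; 6 voted in favor. Satisfied.

Valid — all requirements satisfied.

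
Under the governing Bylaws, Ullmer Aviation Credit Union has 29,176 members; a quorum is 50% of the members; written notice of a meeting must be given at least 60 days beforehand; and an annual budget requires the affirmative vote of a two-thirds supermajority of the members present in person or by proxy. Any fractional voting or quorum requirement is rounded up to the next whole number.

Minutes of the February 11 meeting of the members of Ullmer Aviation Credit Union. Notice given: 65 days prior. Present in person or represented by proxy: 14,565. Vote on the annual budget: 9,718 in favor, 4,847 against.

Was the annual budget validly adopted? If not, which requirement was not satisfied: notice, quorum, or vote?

Invalid — quorum requirement not satisfied.

Notice: 65 days given; 60 required. Satisfied.
Quorum: 50% of 29,176 = 14,588; 14,565 present. Not satisfied.
Vote: requires two-thirds of those present (14,565); 2/3 of 14565 = 9710, so 9,710 needed; 9,718 in favor. Satisfied.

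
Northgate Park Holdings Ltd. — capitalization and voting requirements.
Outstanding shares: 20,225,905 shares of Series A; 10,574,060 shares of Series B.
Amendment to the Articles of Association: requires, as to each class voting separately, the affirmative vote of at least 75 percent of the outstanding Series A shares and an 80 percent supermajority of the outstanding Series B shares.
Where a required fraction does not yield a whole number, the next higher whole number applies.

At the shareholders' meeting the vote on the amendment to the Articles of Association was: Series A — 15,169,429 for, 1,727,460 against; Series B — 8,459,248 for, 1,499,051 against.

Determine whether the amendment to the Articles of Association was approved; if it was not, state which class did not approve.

Series A: 3/4 of 20225905 = 15169428.75, rounded up to 15169429; 15,169,429 required, 15,169,429 in favor — approved.
Series B: 4/5 of 10574060 = 8459248; 8,459,248 required, 8,459,248 in favor — approved.

Approved — every class gave the required vote.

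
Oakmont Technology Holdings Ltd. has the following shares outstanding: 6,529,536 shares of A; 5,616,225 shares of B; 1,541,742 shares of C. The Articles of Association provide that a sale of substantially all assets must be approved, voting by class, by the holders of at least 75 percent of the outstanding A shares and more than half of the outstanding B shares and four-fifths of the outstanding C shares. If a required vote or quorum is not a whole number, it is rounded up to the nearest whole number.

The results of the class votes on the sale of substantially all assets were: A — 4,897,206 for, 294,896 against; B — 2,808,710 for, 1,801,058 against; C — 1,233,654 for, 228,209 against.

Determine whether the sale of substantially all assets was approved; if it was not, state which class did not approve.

Approved — every class gave the required vote.

A: 3/4 of 6529536 = 4897152; 4,897,152 required, 4,897,206 in favor — approved.
B: a majority of 5616225 is 2808113; 2,808,113 required, 2,808,710 in favor — approved.
C: 4/5 of 1541742 = 1233393.60, rounded up to 1233394; 1,233,394 required, 1,233,654 in favor — approved.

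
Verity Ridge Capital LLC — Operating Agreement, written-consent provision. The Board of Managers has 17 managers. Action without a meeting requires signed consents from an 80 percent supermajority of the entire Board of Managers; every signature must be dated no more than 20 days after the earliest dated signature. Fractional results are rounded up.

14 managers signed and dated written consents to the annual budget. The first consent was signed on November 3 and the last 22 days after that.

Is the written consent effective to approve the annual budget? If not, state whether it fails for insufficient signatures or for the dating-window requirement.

Not effective — dating-window requirement not satisfied.

Signatures required: an 80 percent supermajority of 17 — 4/5 of 17 = 13.60, rounded up to 14, so 14 needed; 14 signed. Sufficient.
Dating window: the latest signature is 22 days after the earliest; the limit is 20 days. Outside the window.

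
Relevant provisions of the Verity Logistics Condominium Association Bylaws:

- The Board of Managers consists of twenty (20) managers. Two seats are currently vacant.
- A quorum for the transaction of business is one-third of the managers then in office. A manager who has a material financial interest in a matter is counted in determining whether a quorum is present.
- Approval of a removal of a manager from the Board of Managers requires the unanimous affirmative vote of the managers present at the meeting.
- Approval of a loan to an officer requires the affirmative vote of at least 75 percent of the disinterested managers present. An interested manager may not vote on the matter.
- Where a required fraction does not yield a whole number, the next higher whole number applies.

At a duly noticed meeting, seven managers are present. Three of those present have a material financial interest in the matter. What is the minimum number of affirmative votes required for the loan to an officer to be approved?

3

The loan to an officer requires three-fourths of the disinterested managers present (7 − 3 = 4).
3/4 of 4 = 3.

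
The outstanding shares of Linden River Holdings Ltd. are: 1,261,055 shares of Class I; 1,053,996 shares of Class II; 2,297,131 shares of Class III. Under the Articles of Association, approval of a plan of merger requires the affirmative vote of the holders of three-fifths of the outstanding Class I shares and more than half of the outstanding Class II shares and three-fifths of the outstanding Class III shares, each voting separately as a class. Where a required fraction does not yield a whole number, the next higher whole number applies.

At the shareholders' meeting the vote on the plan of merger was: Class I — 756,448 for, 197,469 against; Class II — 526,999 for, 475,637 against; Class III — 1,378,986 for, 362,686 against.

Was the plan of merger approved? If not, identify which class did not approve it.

Not approved — the Class I shares did not give the required vote.

Class I: 3/5 of 1261055 = 756633; 756,633 required, 756,448 in favor — not approved.
Class II: a majority of 1053996 is 526999; 526,999 required, 526,999 in favor — approved.
Class III: 3/5 of 2297131 = 1378278.60, rounded up to 1378279; 1,378,279 required, 1,378,986 in favor — approved.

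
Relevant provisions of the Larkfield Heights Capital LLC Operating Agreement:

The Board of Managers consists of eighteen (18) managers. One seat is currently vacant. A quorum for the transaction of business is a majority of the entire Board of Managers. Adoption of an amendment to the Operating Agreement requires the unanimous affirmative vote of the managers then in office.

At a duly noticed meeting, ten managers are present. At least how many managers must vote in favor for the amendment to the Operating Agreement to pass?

17

The amendment to the Operating Agreement requires the unanimous vote of the managers then in office (17).
Unanimous means all 17.
(Only 10 can vote, so the amendment to the Operating Agreement cannot pass at this meeting, but the required vote is still 17.)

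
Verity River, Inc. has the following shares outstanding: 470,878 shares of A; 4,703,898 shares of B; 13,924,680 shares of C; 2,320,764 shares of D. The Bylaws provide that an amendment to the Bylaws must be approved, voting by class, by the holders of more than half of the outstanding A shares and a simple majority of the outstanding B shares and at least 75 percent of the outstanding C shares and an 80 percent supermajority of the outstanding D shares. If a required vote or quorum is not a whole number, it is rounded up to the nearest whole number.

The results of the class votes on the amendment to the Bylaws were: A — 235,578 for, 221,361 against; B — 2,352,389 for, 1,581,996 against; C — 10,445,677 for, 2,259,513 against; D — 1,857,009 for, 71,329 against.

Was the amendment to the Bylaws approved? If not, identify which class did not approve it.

Approved — every class gave the required vote.

A: a majority of 470878 is 235440; 235,440 required, 235,578 in favor — approved.
B: a majority of 4703898 is 2351950; 2,351,950 required, 2,352,389 in favor — approved.
C: 3/4 of 13924680 = 10443510; 10,443,510 required, 10,445,677 in favor — approved.
D: 4/5 of 2320764 = 1856611.20, rounded up to 1856612; 1,856,612 required, 1,857,009 in favor — approved.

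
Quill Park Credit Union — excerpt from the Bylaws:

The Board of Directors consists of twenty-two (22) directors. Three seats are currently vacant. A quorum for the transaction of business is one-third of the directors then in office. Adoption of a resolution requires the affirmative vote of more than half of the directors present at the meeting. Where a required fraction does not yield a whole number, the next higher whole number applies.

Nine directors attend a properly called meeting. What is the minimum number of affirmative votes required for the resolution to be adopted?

5

The resolution requires a majority of the directors present (9).
A majority of 9 is 5.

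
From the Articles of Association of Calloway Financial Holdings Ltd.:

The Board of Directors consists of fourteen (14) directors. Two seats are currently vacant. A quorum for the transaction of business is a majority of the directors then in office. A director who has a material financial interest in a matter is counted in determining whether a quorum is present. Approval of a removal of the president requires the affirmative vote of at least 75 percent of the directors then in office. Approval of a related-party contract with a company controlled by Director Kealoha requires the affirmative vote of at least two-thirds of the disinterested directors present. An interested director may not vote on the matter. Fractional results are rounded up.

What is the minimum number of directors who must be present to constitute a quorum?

A majority of 12 is 7.

7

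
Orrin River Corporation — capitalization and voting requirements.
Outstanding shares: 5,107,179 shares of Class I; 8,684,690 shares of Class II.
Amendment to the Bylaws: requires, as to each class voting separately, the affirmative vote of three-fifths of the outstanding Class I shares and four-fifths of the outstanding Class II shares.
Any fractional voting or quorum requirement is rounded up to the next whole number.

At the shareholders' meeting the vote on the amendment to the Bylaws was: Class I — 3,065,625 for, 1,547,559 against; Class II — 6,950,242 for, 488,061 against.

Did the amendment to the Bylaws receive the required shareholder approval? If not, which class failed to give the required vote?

Class I: 3/5 of 5107179 = 3064307.40, rounded up to 3064308; 3,064,308 required, 3,065,625 in favor — approved.
Class II: 4/5 of 8684690 = 6947752; 6,947,752 required, 6,950,242 in favor — approved.

Approved — every class gave the required vote.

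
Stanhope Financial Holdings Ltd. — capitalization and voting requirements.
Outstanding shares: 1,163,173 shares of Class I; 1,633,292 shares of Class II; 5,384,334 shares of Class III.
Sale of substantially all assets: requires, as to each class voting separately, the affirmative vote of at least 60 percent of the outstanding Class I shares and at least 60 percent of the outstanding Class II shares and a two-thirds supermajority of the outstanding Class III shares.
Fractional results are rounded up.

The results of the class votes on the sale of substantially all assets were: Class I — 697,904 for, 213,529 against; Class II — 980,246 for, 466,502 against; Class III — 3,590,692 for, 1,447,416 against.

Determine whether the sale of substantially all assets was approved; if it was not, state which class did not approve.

Class I: 3/5 of 1163173 = 697903.80, rounded up to 697904; 697,904 required, 697,904 in favor — approved.
Class II: 3/5 of 1633292 = 979975.20, rounded up to 979976; 979,976 required, 980,246 in favor — approved.
Class III: 2/3 of 5384334 = 3589556; 3,589,556 required, 3,590,692 in favor — approved.

Approved — every class gave the required vote.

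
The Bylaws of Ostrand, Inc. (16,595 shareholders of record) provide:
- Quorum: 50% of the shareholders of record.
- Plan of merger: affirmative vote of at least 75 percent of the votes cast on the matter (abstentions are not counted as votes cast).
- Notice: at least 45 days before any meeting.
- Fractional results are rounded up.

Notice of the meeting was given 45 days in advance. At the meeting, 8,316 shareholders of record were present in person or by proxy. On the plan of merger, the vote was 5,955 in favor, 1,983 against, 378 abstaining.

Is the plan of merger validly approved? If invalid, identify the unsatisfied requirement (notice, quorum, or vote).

Notice: 45 days given; 45 required. Satisfied.
Quorum: 50% of 16,595 = 8,297.50, rounded up to 8,298; 8,316 present. Satisfied.
Vote: requires three-fourths of the votes cast (8,316 − 378 abstaining = 7,938); 3/4 of 7938 = 5953.50, rounded up to 5954, so 5,954 needed; 5,955 in favor. Satisfied.

Valid — all requirements satisfied.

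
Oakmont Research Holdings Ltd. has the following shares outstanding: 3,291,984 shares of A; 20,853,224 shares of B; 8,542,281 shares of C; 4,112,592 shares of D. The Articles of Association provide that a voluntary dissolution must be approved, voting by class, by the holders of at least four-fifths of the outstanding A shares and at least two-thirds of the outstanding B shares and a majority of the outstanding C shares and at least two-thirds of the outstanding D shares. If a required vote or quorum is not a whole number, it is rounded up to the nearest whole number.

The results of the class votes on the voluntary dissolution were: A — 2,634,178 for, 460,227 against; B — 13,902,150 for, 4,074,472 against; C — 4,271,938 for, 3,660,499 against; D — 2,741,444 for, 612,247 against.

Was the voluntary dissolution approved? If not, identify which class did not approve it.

A: 4/5 of 3291984 = 2633587.20, rounded up to 2633588; 2,633,588 required, 2,634,178 in favor — approved.
B: 2/3 of 20853224 = 13902149.33, rounded up to 13902150; 13,902,150 required, 13,902,150 in favor — approved.
C: a majority of 8542281 is 4271141; 4,271,141 required, 4,271,938 in favor — approved.
D: 2/3 of 4112592 = 2741728; 2,741,728 required, 2,741,444 in favor — not approved.

Not approved — the D shares did not give the required vote.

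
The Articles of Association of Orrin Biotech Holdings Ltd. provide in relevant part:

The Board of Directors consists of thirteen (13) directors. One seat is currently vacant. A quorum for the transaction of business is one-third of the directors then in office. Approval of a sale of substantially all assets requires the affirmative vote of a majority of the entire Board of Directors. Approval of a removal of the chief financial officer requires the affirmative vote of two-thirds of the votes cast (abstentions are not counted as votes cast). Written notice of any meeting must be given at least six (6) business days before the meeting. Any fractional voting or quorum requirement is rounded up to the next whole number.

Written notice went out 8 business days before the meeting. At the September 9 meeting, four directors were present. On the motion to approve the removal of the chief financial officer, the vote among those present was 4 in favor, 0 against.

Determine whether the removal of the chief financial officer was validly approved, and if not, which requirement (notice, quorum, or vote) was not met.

Notice: 8 business days given; 6 required (8 ≥ 6). Satisfied.
Quorum: 4 present; quorum is 4. Satisfied.
Vote: the removal of the chief financial officer requires two-thirds of the votes cast (4). 2/3 of 4 = 2.67, rounded up to 3, so 3 affirmative votes are needed; 4 voted in favor. Satisfied.

Valid — all requirements satisfied.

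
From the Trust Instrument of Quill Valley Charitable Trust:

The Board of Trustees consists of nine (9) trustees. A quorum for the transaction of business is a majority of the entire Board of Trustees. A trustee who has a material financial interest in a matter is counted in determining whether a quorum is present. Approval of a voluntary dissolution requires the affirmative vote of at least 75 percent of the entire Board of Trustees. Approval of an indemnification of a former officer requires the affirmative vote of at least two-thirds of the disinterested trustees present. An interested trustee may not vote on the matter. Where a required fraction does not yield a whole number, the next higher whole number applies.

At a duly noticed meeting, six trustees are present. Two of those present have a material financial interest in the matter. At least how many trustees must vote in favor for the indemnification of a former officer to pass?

3

The indemnification of a former officer requires two-thirds of the disinterested trustees present (6 − 2 = 4).
2/3 of 4 = 2.67, rounded up to 3.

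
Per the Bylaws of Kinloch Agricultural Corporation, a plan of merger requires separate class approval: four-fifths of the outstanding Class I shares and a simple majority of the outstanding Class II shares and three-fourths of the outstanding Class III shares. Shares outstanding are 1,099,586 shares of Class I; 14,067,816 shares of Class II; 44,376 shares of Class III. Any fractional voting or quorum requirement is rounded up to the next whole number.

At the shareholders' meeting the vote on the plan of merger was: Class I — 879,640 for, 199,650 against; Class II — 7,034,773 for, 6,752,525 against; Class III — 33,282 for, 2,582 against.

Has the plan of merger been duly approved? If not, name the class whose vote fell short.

Class I: 4/5 of 1099586 = 879668.80, rounded up to 879669; 879,669 required, 879,640 in favor — not approved.
Class II: a majority of 14067816 is 7033909; 7,033,909 required, 7,034,773 in favor — approved.
Class III: 3/4 of 44376 = 33282; 33,282 required, 33,282 in favor — approved.

Not approved — the Class I shares did not give the required vote.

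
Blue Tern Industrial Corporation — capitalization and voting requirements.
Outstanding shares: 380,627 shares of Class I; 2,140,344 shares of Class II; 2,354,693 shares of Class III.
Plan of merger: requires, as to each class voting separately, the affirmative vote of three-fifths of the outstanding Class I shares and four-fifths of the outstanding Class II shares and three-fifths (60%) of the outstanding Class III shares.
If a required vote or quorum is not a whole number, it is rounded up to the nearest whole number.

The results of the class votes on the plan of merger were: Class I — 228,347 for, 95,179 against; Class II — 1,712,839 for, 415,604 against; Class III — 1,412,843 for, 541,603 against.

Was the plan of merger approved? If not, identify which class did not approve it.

Class I: 3/5 of 380627 = 228376.20, rounded up to 228377; 228,377 required, 228,347 in favor — not approved.
Class II: 4/5 of 2140344 = 1712275.20, rounded up to 1712276; 1,712,276 required, 1,712,839 in favor — approved.
Class III: 3/5 of 2354693 = 1412815.80, rounded up to 1412816; 1,412,816 required, 1,412,843 in favor — approved.

Not approved — the Class I shares did not give the required vote.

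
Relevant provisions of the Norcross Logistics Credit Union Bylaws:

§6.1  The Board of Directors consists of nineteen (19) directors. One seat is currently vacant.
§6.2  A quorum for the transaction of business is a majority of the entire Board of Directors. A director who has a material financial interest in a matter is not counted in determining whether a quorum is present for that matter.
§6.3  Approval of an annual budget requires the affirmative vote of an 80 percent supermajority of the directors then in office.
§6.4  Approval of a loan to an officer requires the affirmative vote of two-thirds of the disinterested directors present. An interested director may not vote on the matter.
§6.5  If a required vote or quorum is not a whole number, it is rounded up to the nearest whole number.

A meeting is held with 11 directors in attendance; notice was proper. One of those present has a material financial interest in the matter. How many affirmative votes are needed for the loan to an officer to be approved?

The loan to an officer requires two-thirds of the disinterested directors present (11 − 1 = 10).
2/3 of 10 = 6.67, rounded up to 7.

7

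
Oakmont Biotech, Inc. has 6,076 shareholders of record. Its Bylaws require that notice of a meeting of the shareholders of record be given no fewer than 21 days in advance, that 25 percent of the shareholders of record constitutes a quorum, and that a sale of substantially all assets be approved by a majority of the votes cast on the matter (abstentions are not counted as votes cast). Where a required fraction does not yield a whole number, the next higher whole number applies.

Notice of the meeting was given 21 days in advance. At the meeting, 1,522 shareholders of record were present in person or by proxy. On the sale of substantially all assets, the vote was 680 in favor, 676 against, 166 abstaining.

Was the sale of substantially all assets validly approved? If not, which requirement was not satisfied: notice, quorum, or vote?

Notice: 21 days given; 21 required. Satisfied.
Quorum: 25% of 6,076 = 1,519; 1,522 present. Satisfied.
Vote: requires a majority of the votes cast (1,522 − 166 abstaining = 1,356); a majority of 1356 is 679, so 679 needed; 680 in favor. Satisfied.

Valid — all requirements satisfied.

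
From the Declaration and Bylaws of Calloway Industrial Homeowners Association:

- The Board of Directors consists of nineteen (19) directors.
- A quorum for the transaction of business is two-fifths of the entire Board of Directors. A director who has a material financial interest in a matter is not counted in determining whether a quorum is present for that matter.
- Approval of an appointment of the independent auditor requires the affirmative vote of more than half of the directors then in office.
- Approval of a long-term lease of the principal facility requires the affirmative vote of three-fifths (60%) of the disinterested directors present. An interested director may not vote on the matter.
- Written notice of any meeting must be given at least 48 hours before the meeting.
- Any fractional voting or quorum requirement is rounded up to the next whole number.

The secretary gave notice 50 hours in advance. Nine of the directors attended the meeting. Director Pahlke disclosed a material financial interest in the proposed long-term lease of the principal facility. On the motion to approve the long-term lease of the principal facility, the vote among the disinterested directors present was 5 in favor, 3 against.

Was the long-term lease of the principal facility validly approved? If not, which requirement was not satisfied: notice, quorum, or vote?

Valid — all requirements satisfied.

Notice: 50 hours given; 48 required (50 ≥ 48). Satisfied.
Quorum: 9 present, but the 1 interested director does not count, leaving 8. Quorum is 8. Satisfied.
Vote: the long-term lease of the principal facility requires three-fifths of the disinterested directors present (9 − 1 = 8). 3/5 of 8 = 4.80, rounded up to 5, so 5 affirmative votes are needed; 5 voted in favor. Satisfied.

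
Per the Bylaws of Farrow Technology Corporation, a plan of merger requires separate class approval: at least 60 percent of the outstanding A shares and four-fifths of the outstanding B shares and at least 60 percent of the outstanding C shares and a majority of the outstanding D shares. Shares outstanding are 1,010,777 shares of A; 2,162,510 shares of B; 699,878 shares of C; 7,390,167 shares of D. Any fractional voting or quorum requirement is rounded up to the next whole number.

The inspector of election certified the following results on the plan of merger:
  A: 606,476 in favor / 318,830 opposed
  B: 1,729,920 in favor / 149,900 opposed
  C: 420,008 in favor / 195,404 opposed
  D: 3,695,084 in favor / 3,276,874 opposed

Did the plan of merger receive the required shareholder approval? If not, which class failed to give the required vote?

Not approved — the B shares did not give the required vote.

A: 3/5 of 1010777 = 606466.20, rounded up to 606467; 606,467 required, 606,476 in favor — approved.
B: 4/5 of 2162510 = 1730008; 1,730,008 required, 1,729,920 in favor — not approved.
C: 3/5 of 699878 = 419926.80, rounded up to 419927; 419,927 required, 420,008 in favor — approved.
D: a majority of 7390167 is 3695084; 3,695,084 required, 3,695,084 in favor — approved.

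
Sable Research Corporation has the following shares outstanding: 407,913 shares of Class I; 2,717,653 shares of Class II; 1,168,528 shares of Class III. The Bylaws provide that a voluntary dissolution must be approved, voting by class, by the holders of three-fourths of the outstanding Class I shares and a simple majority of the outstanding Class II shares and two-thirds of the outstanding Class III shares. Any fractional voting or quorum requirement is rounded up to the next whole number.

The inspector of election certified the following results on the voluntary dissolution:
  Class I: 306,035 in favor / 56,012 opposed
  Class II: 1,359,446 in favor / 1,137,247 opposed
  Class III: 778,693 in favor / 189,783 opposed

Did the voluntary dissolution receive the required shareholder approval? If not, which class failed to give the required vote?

Not approved — the Class III shares did not give the required vote.

Class I: 3/4 of 407913 = 305934.75, rounded up to 305935; 305,935 required, 306,035 in favor — approved.
Class II: a majority of 2717653 is 1358827; 1,358,827 required, 1,359,446 in favor — approved.
Class III: 2/3 of 1168528 = 779018.67, rounded up to 779019; 779,019 required, 778,693 in favor — not approved.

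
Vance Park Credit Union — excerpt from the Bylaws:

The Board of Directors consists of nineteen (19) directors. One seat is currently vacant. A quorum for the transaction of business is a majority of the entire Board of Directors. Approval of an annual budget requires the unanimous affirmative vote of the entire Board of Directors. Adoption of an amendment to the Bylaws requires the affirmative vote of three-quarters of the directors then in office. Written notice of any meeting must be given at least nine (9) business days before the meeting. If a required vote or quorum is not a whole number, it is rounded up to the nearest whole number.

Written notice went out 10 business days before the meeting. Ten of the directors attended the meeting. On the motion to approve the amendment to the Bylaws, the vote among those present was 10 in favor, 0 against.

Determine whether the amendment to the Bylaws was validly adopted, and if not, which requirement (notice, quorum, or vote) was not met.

Invalid — vote requirement not satisfied.

Notice: 10 business days given; 9 required (10 ≥ 9). Satisfied.
Quorum: 10 present; quorum is 10. Satisfied.
Vote: the amendment to the Bylaws requires three-fourths of the directors then in office (18). 3/4 of 18 = 13.50, rounded up to 14, so 14 affirmative votes are needed; 10 voted in favor. Not satisfied.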